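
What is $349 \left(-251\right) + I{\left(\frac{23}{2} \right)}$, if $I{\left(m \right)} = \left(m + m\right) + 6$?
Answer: $-87570$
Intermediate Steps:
$I{\left(m \right)} = 6 + 2 m$ ($I{\left(m \right)} = 2 m + 6 = 6 + 2 m$)
$349 \left(-251\right) + I{\left(\frac{23}{2} \right)} = 349 \left(-251\right) + \left(6 + 2 \cdot \frac{23}{2}\right) = -87599 + \left(6 + 2 \cdot 23 \cdot \frac{1}{2}\right) = -87599 + \left(6 + 2 \cdot \frac{23}{2}\right) = -87599 + \left(6 + 23\right) = -87599 + 29 = -87570$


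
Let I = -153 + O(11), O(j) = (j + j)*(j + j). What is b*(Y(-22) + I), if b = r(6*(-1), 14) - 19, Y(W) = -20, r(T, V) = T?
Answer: -7775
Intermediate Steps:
O(j) = 4*j**2 (O(j) = (2*j)*(2*j) = 4*j**2)
b = -25 (b = 6*(-1) - 19 = -6 - 19 = -25)
I = 331 (I = -153 + 4*11**2 = -153 + 4*121 = -153 + 484 = 331)
b*(Y(-22) + I) = -25*(-20 + 331) = -25*311 = -7775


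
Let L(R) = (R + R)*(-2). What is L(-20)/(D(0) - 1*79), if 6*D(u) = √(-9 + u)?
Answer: -5056/4993 - 32*I/4993 ≈ -1.0126 - 0.006409*I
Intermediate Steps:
D(u) = √(-9 + u)/6
L(R) = -4*R (L(R) = (2*R)*(-2) = -4*R)
L(-20)/(D(0) - 1*79) = (-4*(-20))/(√(-9 + 0)/6 - 1*79) = 80/(√(-9)/6 - 79) = 80/((3*I)/6 - 79) = 80/(I/2 - 79) = 80/(-79 + I/2) = 80*(4*(-79 - I/2)/24965) = 64*(-79 - I/2)/4993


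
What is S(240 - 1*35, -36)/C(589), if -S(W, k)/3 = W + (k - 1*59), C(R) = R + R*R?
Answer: -33/34751 ≈ -0.00094961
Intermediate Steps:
C(R) = R + R²
S(W, k) = 177 - 3*W - 3*k (S(W, k) = -3*(W + (k - 1*59)) = -3*(W + (k - 59)) = -3*(W + (-59 + k)) = -3*(-59 + W + k) = 177 - 3*W - 3*k)
S(240 - 1*35, -36)/C(589) = (177 - 3*(240 - 1*35) - 3*(-36))/((589*(1 + 589))) = (177 - 3*(240 - 35) + 108)/((589*590)) = (177 - 3*205 + 108)/347510 = (177 - 615 + 108)*(1/347510) = -330*1/347510 = -33/34751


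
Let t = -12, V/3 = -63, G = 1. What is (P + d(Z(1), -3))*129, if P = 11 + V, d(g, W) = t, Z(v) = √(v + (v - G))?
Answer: -24510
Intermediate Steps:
V = -189 (V = 3*(-63) = -189)
Z(v) = √(-1 + 2*v) (Z(v) = √(v + (v - 1*1)) = √(v + (v - 1)) = √(v + (-1 + v)) = √(-1 + 2*v))
d(g, W) = -12
P = -178 (P = 11 - 189 = -178)
(P + d(Z(1), -3))*129 = (-178 - 12)*129 = -190*129 = -24510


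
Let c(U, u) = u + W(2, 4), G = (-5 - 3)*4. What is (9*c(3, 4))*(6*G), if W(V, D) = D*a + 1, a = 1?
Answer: -15552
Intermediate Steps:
W(V, D) = 1 + D (W(V, D) = D*1 + 1 = D + 1 = 1 + D)
G = -32 (G = -8*4 = -32)
c(U, u) = 5 + u (c(U, u) = u + (1 + 4) = u + 5 = 5 + u)
(9*c(3, 4))*(6*G) = (9*(5 + 4))*(6*(-32)) = (9*9)*(-192) = 81*(-192) = -15552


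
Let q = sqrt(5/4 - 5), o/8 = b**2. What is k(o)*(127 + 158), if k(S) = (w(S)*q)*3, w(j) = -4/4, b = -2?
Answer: -855*I*sqrt(15)/2 ≈ -1655.7*I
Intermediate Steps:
w(j) = -1 (w(j) = -4*1/4 = -1)
o = 32 (o = 8*(-2)**2 = 8*4 = 32)
q = I*sqrt(15)/2 (q = sqrt(5*(1/4) - 5) = sqrt(5/4 - 5) = sqrt(-15/4) = I*sqrt(15)/2 ≈ 1.9365*I)
k(S) = -3*I*sqrt(15)/2 (k(S) = -I*sqrt(15)/2*3 = -3*I*sqrt(15)/2)
k(o)*(127 + 158) = (-3*I*sqrt(15)/2)*(127 + 158) = -3*I*sqrt(15)/2*285 = -855*I*sqrt(15)/2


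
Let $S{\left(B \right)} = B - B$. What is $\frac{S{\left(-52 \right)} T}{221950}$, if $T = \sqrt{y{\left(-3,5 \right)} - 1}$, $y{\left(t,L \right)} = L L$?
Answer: $0$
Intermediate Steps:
$S{\left(B \right)} = 0$
$y{\left(t,L \right)} = L^{2}$
$T = 2 \sqrt{6}$ ($T = \sqrt{5^{2} - 1} = \sqrt{25 - 1} = \sqrt{24} = 2 \sqrt{6} \approx 4.899$)
$\frac{S{\left(-52 \right)} T}{221950} = \frac{0 \cdot 2 \sqrt{6}}{221950} = 0 \cdot \frac{1}{221950} = 0$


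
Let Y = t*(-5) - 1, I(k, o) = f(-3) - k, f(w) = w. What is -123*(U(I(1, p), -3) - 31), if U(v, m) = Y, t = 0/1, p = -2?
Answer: 3936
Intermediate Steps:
t = 0 (t = 0*1 = 0)
I(k, o) = -3 - k
Y = -1 (Y = 0*(-5) - 1 = 0 - 1 = -1)
U(v, m) = -1
-123*(U(I(1, p), -3) - 31) = -123*(-1 - 31) = -123*(-32) = 3936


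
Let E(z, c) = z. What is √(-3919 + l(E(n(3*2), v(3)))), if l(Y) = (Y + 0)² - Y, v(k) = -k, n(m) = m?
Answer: I*√3889 ≈ 62.362*I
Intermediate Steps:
l(Y) = Y² - Y
√(-3919 + l(E(n(3*2), v(3)))) = √(-3919 + (3*2)*(-1 + 3*2)) = √(-3919 + 6*(-1 + 6)) = √(-3919 + 6*5) = √(-3919 + 30) = √(-3889) = I*√3889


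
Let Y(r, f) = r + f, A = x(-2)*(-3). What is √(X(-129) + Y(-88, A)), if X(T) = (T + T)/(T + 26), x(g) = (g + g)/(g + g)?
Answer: I*√938845/103 ≈ 9.4072*I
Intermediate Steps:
x(g) = 1 (x(g) = (2*g)/((2*g)) = (2*g)*(1/(2*g)) = 1)
X(T) = 2*T/(26 + T) (X(T) = (2*T)/(26 + T) = 2*T/(26 + T))
A = -3 (A = 1*(-3) = -3)
Y(r, f) = f + r
√(X(-129) + Y(-88, A)) = √(2*(-129)/(26 - 129) + (-3 - 88)) = √(2*(-129)/(-103) - 91) = √(2*(-129)*(-1/103) - 91) = √(258/103 - 91) = √(-9115/103) = I*√938845/103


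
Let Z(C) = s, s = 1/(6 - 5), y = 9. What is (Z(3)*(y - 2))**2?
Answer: 49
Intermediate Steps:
s = 1 (s = 1/1 = 1)
Z(C) = 1
(Z(3)*(y - 2))**2 = (1*(9 - 2))**2 = (1*7)**2 = 7**2 = 49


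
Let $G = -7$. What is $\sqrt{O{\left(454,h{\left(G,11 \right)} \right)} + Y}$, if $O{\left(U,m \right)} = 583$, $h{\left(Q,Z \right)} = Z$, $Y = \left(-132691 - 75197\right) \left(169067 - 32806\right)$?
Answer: $i \sqrt{28327026185} \approx 1.6831 \cdot 10^{5} i$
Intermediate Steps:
$Y = -28327026768$ ($Y = \left(-207888\right) 136261 = -28327026768$)
$\sqrt{O{\left(454,h{\left(G,11 \right)} \right)} + Y} = \sqrt{583 - 28327026768} = \sqrt{-28327026185} = i \sqrt{28327026185}$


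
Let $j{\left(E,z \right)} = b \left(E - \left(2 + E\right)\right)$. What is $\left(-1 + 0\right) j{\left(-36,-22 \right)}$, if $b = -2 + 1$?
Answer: $-2$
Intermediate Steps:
$b = -1$
$j{\left(E,z \right)} = 2$ ($j{\left(E,z \right)} = - (E - \left(2 + E\right)) = \left(-1\right) \left(-2\right) = 2$)
$\left(-1 + 0\right) j{\left(-36,-22 \right)} = \left(-1 + 0\right) 2 = \left(-1\right) 2 = -2$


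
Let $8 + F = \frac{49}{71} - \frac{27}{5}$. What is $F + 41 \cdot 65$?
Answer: $\frac{941563}{355} \approx 2652.3$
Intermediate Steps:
$F = - \frac{4512}{355}$ ($F = -8 + \left(\frac{49}{71} - \frac{27}{5}\right) = -8 - \frac{1672}{355} = - \frac{4512}{355} \approx -12.71$)
$F + 41 \cdot 65 = - \frac{4512}{355} + 41 \cdot 65 = - \frac{4512}{355} + 2665 = \frac{941563}{355}$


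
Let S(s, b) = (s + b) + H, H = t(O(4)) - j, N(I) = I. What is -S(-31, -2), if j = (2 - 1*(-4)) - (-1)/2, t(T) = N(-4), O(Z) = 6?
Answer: 87/2 ≈ 43.500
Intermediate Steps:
t(T) = -4
j = 13/2 (j = (2 + 4) - (-1)/2 = 6 - 1*(-½) = 6 + ½ = 13/2 ≈ 6.5000)
H = -21/2 (H = -4 - 1*13/2 = -4 - 13/2 = -21/2 ≈ -10.500)
S(s, b) = -21/2 + b + s (S(s, b) = (s + b) - 21/2 = (b + s) - 21/2 = -21/2 + b + s)
-S(-31, -2) = -(-21/2 - 2 - 31) = -1*(-87/2) = 87/2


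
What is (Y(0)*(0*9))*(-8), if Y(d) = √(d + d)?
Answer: 0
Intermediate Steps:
Y(d) = √2*√d (Y(d) = √(2*d) = √2*√d)
(Y(0)*(0*9))*(-8) = ((√2*√0)*(0*9))*(-8) = ((√2*0)*0)*(-8) = (0*0)*(-8) = 0*(-8) = 0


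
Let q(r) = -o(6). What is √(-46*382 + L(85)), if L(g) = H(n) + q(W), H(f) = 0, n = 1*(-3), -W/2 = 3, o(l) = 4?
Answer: 26*I*√26 ≈ 132.57*I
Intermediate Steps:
W = -6 (W = -2*3 = -6)
n = -3
q(r) = -4 (q(r) = -1*4 = -4)
L(g) = -4 (L(g) = 0 - 4 = -4)
√(-46*382 + L(85)) = √(-46*382 - 4) = √(-17572 - 4) = √(-17576) = 26*I*√26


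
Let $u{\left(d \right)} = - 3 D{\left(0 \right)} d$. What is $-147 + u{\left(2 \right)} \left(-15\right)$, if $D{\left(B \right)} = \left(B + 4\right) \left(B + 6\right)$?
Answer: $2013$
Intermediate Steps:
$D{\left(B \right)} = \left(4 + B\right) \left(6 + B\right)$
$u{\left(d \right)} = - 72 d$ ($u{\left(d \right)} = - 3 \left(24 + 0^{2} + 10 \cdot 0\right) d = - 3 \left(24 + 0 + 0\right) d = \left(-3\right) 24 d = - 72 d$)
$-147 + u{\left(2 \right)} \left(-15\right) = -147 + \left(-72\right) 2 \left(-15\right) = -147 - -2160 = -147 + 2160 = 2013$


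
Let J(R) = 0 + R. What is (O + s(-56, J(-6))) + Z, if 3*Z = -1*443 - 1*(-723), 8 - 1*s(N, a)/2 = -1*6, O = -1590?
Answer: -4406/3 ≈ -1468.7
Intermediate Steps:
J(R) = R
s(N, a) = 28 (s(N, a) = 16 - (-2)*6 = 16 - 2*(-6) = 16 + 12 = 28)
Z = 280/3 (Z = (-1*443 - 1*(-723))/3 = (-443 + 723)/3 = (⅓)*280 = 280/3 ≈ 93.333)
(O + s(-56, J(-6))) + Z = (-1590 + 28) + 280/3 = -1562 + 280/3 = -4406/3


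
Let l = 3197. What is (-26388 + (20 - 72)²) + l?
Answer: -20487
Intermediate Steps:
(-26388 + (20 - 72)²) + l = (-26388 + (20 - 72)²) + 3197 = (-26388 + (-52)²) + 3197 = (-26388 + 2704) + 3197 = -23684 + 3197 = -20487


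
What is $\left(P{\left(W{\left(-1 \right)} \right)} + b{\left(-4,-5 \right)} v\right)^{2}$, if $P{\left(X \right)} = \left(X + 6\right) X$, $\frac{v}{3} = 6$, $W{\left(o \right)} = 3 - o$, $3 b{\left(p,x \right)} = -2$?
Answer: $784$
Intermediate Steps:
$b{\left(p,x \right)} = - \frac{2}{3}$ ($b{\left(p,x \right)} = \frac{1}{3} \left(-2\right) = - \frac{2}{3}$)
$v = 18$ ($v = 3 \cdot 6 = 18$)
$P{\left(X \right)} = X \left(6 + X\right)$ ($P{\left(X \right)} = \left(6 + X\right) X = X \left(6 + X\right)$)
$\left(P{\left(W{\left(-1 \right)} \right)} + b{\left(-4,-5 \right)} v\right)^{2} = \left(\left(3 - -1\right) \left(6 + \left(3 - -1\right)\right) - 12\right)^{2} = \left(\left(3 + 1\right) \left(6 + \left(3 + 1\right)\right) - 12\right)^{2} = \left(4 \left(6 + 4\right) - 12\right)^{2} = \left(4 \cdot 10 - 12\right)^{2} = \left(40 - 12\right)^{2} = 28^{2} = 784$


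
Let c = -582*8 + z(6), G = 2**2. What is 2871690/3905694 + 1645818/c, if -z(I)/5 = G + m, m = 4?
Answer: -534548002621/1528428252 ≈ -349.74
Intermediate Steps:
G = 4
z(I) = -40 (z(I) = -5*(4 + 4) = -5*8 = -40)
c = -4696 (c = -582*8 - 40 = -4656 - 40 = -4696)
2871690/3905694 + 1645818/c = 2871690/3905694 + 1645818/(-4696) = 2871690*(1/3905694) + 1645818*(-1/4696) = 478615/650949 - 822909/2348 = -534548002621/1528428252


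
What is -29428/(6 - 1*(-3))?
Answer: -29428/9 ≈ -3269.8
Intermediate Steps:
-29428/(6 - 1*(-3)) = -29428/(6 + 3) = -29428/9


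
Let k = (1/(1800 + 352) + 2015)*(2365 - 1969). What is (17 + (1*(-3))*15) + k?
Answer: 429276755/538 ≈ 7.9791e+5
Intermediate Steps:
k = 429291819/538 (k = (1/2152 + 2015)*396 = (4336281/2152)*396 = 429291819/538 ≈ 7.9794e+5)
(17 + (1*(-3))*15) + k = (17 + (1*(-3))*15) + 429291819/538 = (17 - 3*15) + 429291819/538 = (17 - 45) + 429291819/538 = -28 + 429291819/538 = 429276755/538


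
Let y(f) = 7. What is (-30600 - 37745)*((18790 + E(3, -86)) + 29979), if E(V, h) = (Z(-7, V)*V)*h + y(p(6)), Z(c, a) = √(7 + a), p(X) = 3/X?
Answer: -3333595720 + 17633010*√10 ≈ -3.2778e+9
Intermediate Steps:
E(V, h) = 7 + V*h*√(7 + V) (E(V, h) = (√(7 + V)*V)*h + 7 = (V*√(7 + V))*h + 7 = V*h*√(7 + V) + 7 = 7 + V*h*√(7 + V))
(-30600 - 37745)*((18790 + E(3, -86)) + 29979) = (-30600 - 37745)*((18790 + (7 + 3*(-86)*√(7 + 3))) + 29979) = -68345*((18790 + (7 + 3*(-86)*√10)) + 29979) = -68345*((18790 + (7 - 258*√10)) + 29979) = -68345*((18797 - 258*√10) + 29979) = -68345*(48776 - 258*√10) = -3333595720 + 17633010*√10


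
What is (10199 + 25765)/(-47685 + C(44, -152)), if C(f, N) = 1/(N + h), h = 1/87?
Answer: -79258662/105089807 ≈ -0.75420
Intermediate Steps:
h = 1/87 ≈ 0.011494
C(f, N) = 1/(1/87 + N) (C(f, N) = 1/(N + 1/87) = 1/(1/87 + N))
(10199 + 25765)/(-47685 + C(44, -152)) = (10199 + 25765)/(-47685 + 87/(1 + 87*(-152))) = 35964/(-47685 + 87/(1 - 13224)) = 35964/(-47685 + 87/(-13223)) = 35964/(-47685 + 87*(-1/13223)) = 35964/(-47685 - 87/13223) = 35964/(-630538842/13223) = 35964*(-13223/630538842) = -79258662/105089807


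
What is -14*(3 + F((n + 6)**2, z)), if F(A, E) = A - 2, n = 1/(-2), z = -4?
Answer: -875/2 ≈ -437.50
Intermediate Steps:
n = -1/2 ≈ -0.50000
F(A, E) = -2 + A
-14*(3 + F((n + 6)**2, z)) = -14*(3 + (-2 + (-1/2 + 6)**2)) = -14*(3 + (-2 + (11/2)**2)) = -14*(3 + (-2 + 121/4)) = -14*(3 + 113/4) = -14*125/4 = -875/2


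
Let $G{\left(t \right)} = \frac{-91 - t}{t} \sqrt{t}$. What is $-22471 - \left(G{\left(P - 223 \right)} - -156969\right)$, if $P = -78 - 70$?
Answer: $-179440 + \frac{40 i \sqrt{371}}{53} \approx -1.7944 \cdot 10^{5} + 14.537 i$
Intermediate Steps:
$P = -148$ ($P = -78 - 70 = -148$)
$G{\left(t \right)} = \frac{-91 - t}{\sqrt{t}}$ ($G{\left(t \right)} = \frac{-91 - t}{t} \sqrt{t} = \frac{-91 - t}{\sqrt{t}}$)
$-22471 - \left(G{\left(P - 223 \right)} - -156969\right) = -22471 - \left(\frac{-91 - \left(-148 - 223\right)}{\sqrt{-148 - 223}} - -156969\right) = -22471 - \left(\frac{-91 - \left(-148 - 223\right)}{\sqrt{-148 - 223}} + 156969\right) = -22471 - \left(\frac{-91 - -371}{i \sqrt{371}} + 156969\right) = -22471 - \left(- \frac{i \sqrt{371}}{371} \left(-91 + 371\right) + 156969\right) = -22471 - \left(- \frac{i \sqrt{371}}{371} \cdot 280 + 156969\right) = -22471 - \left(- \frac{40 i \sqrt{371}}{53} + 156969\right) = -22471 - \left(156969 - \frac{40 i \sqrt{371}}{53}\right) = -179440 + \frac{40 i \sqrt{371}}{53}$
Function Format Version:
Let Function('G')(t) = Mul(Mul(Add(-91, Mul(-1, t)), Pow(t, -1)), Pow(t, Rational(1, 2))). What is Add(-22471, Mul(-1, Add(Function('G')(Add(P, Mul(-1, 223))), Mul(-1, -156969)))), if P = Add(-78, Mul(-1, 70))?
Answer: Add(-179440, Mul(Rational(40, 53), I, Pow(371, Rational(1, 2)))) ≈ Add(-1.7944e+5, Mul(14.537, I))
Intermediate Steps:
P = -148 (P = Add(-78, -70) = -148)
Function('G')(t) = Mul(Pow(t, Rational(-1, 2)), Add(-91, Mul(-1, t))) (Function('G')(t) = Mul(Mul(Pow(t, -1), Add(-91, Mul(-1, t))), Pow(t, Rational(1, 2))) = Mul(Pow(t, Rational(-1, 2)), Add(-91, Mul(-1, t))))
Add(-22471, Mul(-1, Add(Function('G')(Add(P, Mul(-1, 223))), Mul(-1, -156969)))) = Add(-22471, Mul(-1, Add(Mul(Pow(Add(-148, Mul(-1, 223)), Rational(-1, 2)), Add(-91, Mul(-1, Add(-148, Mul(-1, 223))))), Mul(-1, -156969)))) = Add(-22471, Mul(-1, Add(Mul(Pow(Add(-148, -223), Rational(-1, 2)), Add(-91, Mul(-1, Add(-148, -223)))), 156969))) = Add(-22471, Mul(-1, Add(Mul(Pow(-371, Rational(-1, 2)), Add(-91, Mul(-1, -371))), 156969))) = Add(-22471, Mul(-1, Add(Mul(Mul(Rational(-1, 371), I, Pow(371, Rational(1, 2))), Add(-91, 371)), 156969))) = Add(-22471, Mul(-1, Add(Mul(Mul(Rational(-1, 371), I, Pow(371, Rational(1, 2))), 280), 156969))) = Add(-22471, Mul(-1, Add(Mul(Rational(-40, 53), I, Pow(371, Rational(1, 2))), 156969))) = Add(-22471, Mul(-1, Add(156969, Mul(Rational(-40, 53), I, Pow(371, Rational(1, 2)))))) = Add(-22471, Add(-156969, Mul(Rational(40, 53), I, Pow(371, Rational(1, 2))))) = Add(-179440, Mul(Rational(40, 53), I, Pow(371, Rational(1, 2))))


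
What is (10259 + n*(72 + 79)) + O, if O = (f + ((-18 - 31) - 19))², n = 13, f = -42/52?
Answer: 11462593/676 ≈ 16957.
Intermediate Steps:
f = -21/26 (f = -42*1/52 = -21/26 ≈ -0.80769)
O = 3200521/676 (O = (-21/26 + ((-18 - 31) - 19))² = (-21/26 + (-49 - 19))² = (-21/26 - 68)² = (-1789/26)² = 3200521/676 ≈ 4734.5)
(10259 + n*(72 + 79)) + O = (10259 + 13*(72 + 79)) + 3200521/676 = (10259 + 13*151) + 3200521/676 = (10259 + 1963) + 3200521/676 = 12222 + 3200521/676 = 11462593/676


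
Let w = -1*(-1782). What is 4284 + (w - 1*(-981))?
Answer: 7047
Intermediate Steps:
w = 1782
4284 + (w - 1*(-981)) = 4284 + (1782 - 1*(-981)) = 4284 + (1782 + 981) = 4284 + 2763 = 7047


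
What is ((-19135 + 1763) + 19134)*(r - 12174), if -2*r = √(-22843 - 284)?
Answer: -21450588 - 881*I*√23127 ≈ -2.1451e+7 - 1.3398e+5*I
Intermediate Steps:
r = -I*√23127/2 (r = -√(-22843 - 284)/2 = -I*√23127/2 ≈ -76.038*I)
((-19135 + 1763) + 19134)*(r - 12174) = ((-19135 + 1763) + 19134)*(-I*√23127/2 - 12174) = (-17372 + 19134)*(-12174 - I*√23127/2) = 1762*(-12174 - I*√23127/2) = -21450588 - 881*I*√23127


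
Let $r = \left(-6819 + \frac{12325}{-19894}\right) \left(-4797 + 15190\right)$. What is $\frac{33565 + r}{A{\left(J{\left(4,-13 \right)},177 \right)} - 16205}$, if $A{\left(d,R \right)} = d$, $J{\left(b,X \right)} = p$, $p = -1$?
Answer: $\frac{16199373399}{3705772} \approx 4371.4$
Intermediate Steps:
$J{\left(b,X \right)} = -1$
$r = - \frac{48621145787}{686}$ ($r = \left(-6819 + 12325 \left(- \frac{1}{19894}\right)\right) 10393 = \left(-6819 - \frac{425}{686}\right) 10393 = \left(- \frac{4678259}{686}\right) 10393 = - \frac{48621145787}{686} \approx -7.0876 \cdot 10^{7}$)
$\frac{33565 + r}{A{\left(J{\left(4,-13 \right)},177 \right)} - 16205} = \frac{33565 - \frac{48621145787}{686}}{-1 - 16205} = - \frac{48598120197}{686 \left(-16206\right)} = \left(- \frac{48598120197}{686}\right) \left(- \frac{1}{16206}\right) = \frac{16199373399}{3705772}$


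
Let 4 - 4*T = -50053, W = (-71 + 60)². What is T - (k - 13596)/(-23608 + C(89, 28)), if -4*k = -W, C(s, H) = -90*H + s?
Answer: 325844990/26039 ≈ 12514.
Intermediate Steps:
W = 121 (W = (-11)² = 121)
C(s, H) = s - 90*H
k = 121/4 (k = -(-1)*121/4 = -¼*(-121) = 121/4 ≈ 30.250)
T = 50057/4 (T = 1 - ¼*(-50053) = 1 + 50053/4 = 50057/4 ≈ 12514.)
T - (k - 13596)/(-23608 + C(89, 28)) = 50057/4 - (121/4 - 13596)/(-23608 + (89 - 90*28)) = 50057/4 - (-54263)/(4*(-23608 + (89 - 2520))) = 50057/4 - (-54263)/(4*(-23608 - 2431)) = 50057/4 - (-54263)/(4*(-26039)) = 50057/4 - (-54263)*(-1)/(4*26039) = 50057/4 - 1*54263/104156 = 50057/4 - 54263/104156 = 325844990/26039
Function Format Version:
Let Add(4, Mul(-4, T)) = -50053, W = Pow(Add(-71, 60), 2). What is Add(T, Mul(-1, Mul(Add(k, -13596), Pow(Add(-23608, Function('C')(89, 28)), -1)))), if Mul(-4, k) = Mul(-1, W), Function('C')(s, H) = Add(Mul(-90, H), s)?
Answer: Rational(325844990, 26039) ≈ 12514.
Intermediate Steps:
W = 121 (W = Pow(-11, 2) = 121)
Function('C')(s, H) = Add(s, Mul(-90, H))
k = Rational(121, 4) (k = Mul(Rational(-1, 4), Mul(-1, 121)) = Mul(Rational(-1, 4), -121) = Rational(121, 4) ≈ 30.250)
T = Rational(50057, 4) (T = Add(1, Mul(Rational(-1, 4), -50053)) = Add(1, Rational(50053, 4)) = Rational(50057, 4) ≈ 12514.)
Add(T, Mul(-1, Mul(Add(k, -13596), Pow(Add(-23608, Function('C')(89, 28)), -1)))) = Add(Rational(50057, 4), Mul(-1, Mul(Add(Rational(121, 4), -13596), Pow(Add(-23608, Add(89, Mul(-90, 28))), -1)))) = Add(Rational(50057, 4), Mul(-1, Mul(Rational(-54263, 4), Pow(Add(-23608, Add(89, -2520)), -1)))) = Add(Rational(50057, 4), Mul(-1, Mul(Rational(-54263, 4), Pow(Add(-23608, -2431), -1)))) = Add(Rational(50057, 4), Mul(-1, Mul(Rational(-54263, 4), Pow(-26039, -1)))) = Add(Rational(50057, 4), Mul(-1, Mul(Rational(-54263, 4), Rational(-1, 26039)))) = Add(Rational(50057, 4), Mul(-1, Rational(54263, 104156))) = Add(Rational(50057, 4), Rational(-54263, 104156)) = Rational(325844990, 26039)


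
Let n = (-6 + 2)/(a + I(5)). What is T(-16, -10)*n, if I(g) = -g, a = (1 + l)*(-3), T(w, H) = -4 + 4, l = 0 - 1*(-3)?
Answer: 0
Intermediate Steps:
l = 3 (l = 0 + 3 = 3)
T(w, H) = 0
a = -12 (a = (1 + 3)*(-3) = 4*(-3) = -12)
n = 4/17 (n = (-6 + 2)/(-12 - 1*5) = -4/(-12 - 5) = -4/(-17) = -4*(-1/17) = 4/17 ≈ 0.23529)
T(-16, -10)*n = 0*(4/17) = 0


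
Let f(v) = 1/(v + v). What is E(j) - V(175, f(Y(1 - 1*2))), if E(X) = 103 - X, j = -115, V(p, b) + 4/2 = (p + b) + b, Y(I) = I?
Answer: 46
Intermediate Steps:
f(v) = 1/(2*v)
V(p, b) = -2 + p + 2*b (V(p, b) = -2 + ((p + b) + b) = -2 + ((b + p) + b) = -2 + (p + 2*b) = -2 + p + 2*b)
E(j) - V(175, f(Y(1 - 1*2))) = (103 - 1*(-115)) - (-2 + 175 + 2*(1/(2*(1 - 1*2)))) = (103 + 115) - (-2 + 175 + 2*(1/(2*(1 - 2)))) = 218 - (-2 + 175 + 2*((½)/(-1))) = 218 - (-2 + 175 + 2*((½)*(-1))) = 218 - (-2 + 175 + 2*(-½)) = 218 - (-2 + 175 - 1) = 218 - 1*172 = 218 - 172 = 46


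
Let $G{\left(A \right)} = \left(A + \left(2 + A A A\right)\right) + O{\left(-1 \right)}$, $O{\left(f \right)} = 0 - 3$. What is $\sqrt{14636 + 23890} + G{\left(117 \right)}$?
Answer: $1601729 + \sqrt{38526} \approx 1.6019 \cdot 10^{6}$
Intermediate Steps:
$O{\left(f \right)} = -3$ ($O{\left(f \right)} = 0 - 3 = -3$)
$G{\left(A \right)} = -1 + A + A^{3}$ ($G{\left(A \right)} = \left(A + \left(2 + A A A\right)\right) - 3 = \left(A + \left(2 + A A^{2}\right)\right) - 3 = \left(A + \left(2 + A^{3}\right)\right) - 3 = \left(2 + A + A^{3}\right) - 3 = -1 + A + A^{3}$)
$\sqrt{14636 + 23890} + G{\left(117 \right)} = \sqrt{14636 + 23890} + \left(-1 + 117 + 117^{3}\right) = \sqrt{38526} + \left(-1 + 117 + 1601613\right) = \sqrt{38526} + 1601729 = 1601729 + \sqrt{38526}$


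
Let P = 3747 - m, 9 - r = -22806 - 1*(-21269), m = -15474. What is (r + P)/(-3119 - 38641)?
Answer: -20767/41760 ≈ -0.49729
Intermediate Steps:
r = 1546 (r = 9 - (-22806 - 1*(-21269)) = 9 - (-22806 + 21269) = 9 - 1*(-1537) = 9 + 1537 = 1546)
P = 19221 (P = 3747 - 1*(-15474) = 3747 + 15474 = 19221)
(r + P)/(-3119 - 38641) = (1546 + 19221)/(-3119 - 38641) = 20767/(-41760) = 20767*(-1/41760) = -20767/41760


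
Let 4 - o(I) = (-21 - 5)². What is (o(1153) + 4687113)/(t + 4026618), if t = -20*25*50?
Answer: 4686441/4001618 ≈ 1.1711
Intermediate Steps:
o(I) = -672 (o(I) = 4 - (-21 - 5)² = 4 - 1*(-26)² = 4 - 1*676 = 4 - 676 = -672)
t = -25000 (t = -500*50 = -25000)
(o(1153) + 4687113)/(t + 4026618) = (-672 + 4687113)/(-25000 + 4026618) = 4686441/4001618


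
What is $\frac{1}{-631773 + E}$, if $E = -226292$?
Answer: $- \frac{1}{858065} \approx -1.1654 \cdot 10^{-6}$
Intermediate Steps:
$\frac{1}{-631773 + E} = \frac{1}{-631773 - 226292} = \frac{1}{-858065} = - \frac{1}{858065}$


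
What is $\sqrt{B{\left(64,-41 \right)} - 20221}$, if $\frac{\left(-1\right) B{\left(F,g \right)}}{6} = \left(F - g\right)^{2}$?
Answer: $i \sqrt{86371} \approx 293.89 i$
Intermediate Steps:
$B{\left(F,g \right)} = - 6 \left(F - g\right)^{2}$
$\sqrt{B{\left(64,-41 \right)} - 20221} = \sqrt{- 6 \left(64 - -41\right)^{2} - 20221} = \sqrt{- 6 \left(64 + 41\right)^{2} - 20221} = \sqrt{- 6 \cdot 105^{2} - 20221} = \sqrt{\left(-6\right) 11025 - 20221} = \sqrt{-66150 - 20221} = \sqrt{-86371} = i \sqrt{86371}$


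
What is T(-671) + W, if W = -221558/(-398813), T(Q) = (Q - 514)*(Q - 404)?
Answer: 508038131933/398813 ≈ 1.2739e+6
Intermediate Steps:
T(Q) = (-514 + Q)*(-404 + Q)
W = 221558/398813 (W = -221558*(-1/398813) = 221558/398813 ≈ 0.55554)
T(-671) + W = (207656 + (-671)**2 - 918*(-671)) + 221558/398813 = (207656 + 450241 + 615978) + 221558/398813 = 1273875 + 221558/398813 = 508038131933/398813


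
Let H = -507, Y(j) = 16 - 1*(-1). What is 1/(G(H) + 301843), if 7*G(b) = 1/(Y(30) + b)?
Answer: 3430/1035321489 ≈ 3.3130e-6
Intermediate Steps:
Y(j) = 17 (Y(j) = 16 + 1 = 17)
G(b) = 1/(7*(17 + b))
1/(G(H) + 301843) = 1/(1/(7*(17 - 507)) + 301843) = 1/((⅐)/(-490) + 301843) = 1/((⅐)*(-1/490) + 301843) = 1/(-1/3430 + 301843) = 1/(1035321489/3430) = 3430/1035321489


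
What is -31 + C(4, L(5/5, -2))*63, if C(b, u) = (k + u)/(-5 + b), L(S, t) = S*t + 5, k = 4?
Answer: -472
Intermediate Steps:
L(S, t) = 5 + S*t
C(b, u) = (4 + u)/(-5 + b)
-31 + C(4, L(5/5, -2))*63 = -31 + ((4 + (5 + (5/5)*(-2)))/(-5 + 4))*63 = -31 + ((4 + (5 + (5*(1/5))*(-2)))/(-1))*63 = -31 - (4 + (5 + 1*(-2)))*63 = -31 - (4 + (5 - 2))*63 = -31 - (4 + 3)*63 = -31 - 1*7*63 = -31 - 7*63 = -31 - 441 = -472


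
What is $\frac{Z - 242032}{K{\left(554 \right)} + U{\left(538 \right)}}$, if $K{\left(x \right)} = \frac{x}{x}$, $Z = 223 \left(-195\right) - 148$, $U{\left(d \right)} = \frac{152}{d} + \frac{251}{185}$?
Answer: $- \frac{14216118725}{131344} \approx -1.0824 \cdot 10^{5}$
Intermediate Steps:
$U{\left(d \right)} = \frac{251}{185} + \frac{152}{d}$ ($U{\left(d \right)} = \frac{152}{d} + 251 \cdot \frac{1}{185} = \frac{152}{d} + \frac{251}{185} = \frac{251}{185} + \frac{152}{d}$)
$Z = -43633$ ($Z = -43485 - 148 = -43633$)
$K{\left(x \right)} = 1$
$\frac{Z - 242032}{K{\left(554 \right)} + U{\left(538 \right)}} = \frac{-43633 - 242032}{1 + \left(\frac{251}{185} + \frac{152}{538}\right)} = - \frac{285665}{1 + \left(\frac{251}{185} + 152 \cdot \frac{1}{538}\right)} = - \frac{285665}{1 + \left(\frac{251}{185} + \frac{76}{269}\right)} = - \frac{285665}{1 + \frac{81579}{49765}} = - \frac{285665}{\frac{131344}{49765}} = \left(-285665\right) \frac{49765}{131344} = - \frac{14216118725}{131344}$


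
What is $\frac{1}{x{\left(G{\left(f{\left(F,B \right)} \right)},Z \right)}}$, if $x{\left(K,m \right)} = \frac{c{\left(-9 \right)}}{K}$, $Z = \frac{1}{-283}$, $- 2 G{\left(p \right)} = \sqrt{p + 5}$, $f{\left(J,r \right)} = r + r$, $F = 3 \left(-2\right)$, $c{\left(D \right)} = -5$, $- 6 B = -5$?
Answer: $\frac{\sqrt{15}}{15} \approx 0.2582$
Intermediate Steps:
$B = \frac{5}{6}$ ($B = \left(- \frac{1}{6}\right) \left(-5\right) = \frac{5}{6} \approx 0.83333$)
$F = -6$
$f{\left(J,r \right)} = 2 r$
$G{\left(p \right)} = - \frac{\sqrt{5 + p}}{2}$ ($G{\left(p \right)} = - \frac{\sqrt{p + 5}}{2} = - \frac{\sqrt{5 + p}}{2}$)
$Z = - \frac{1}{283} \approx -0.0035336$
$x{\left(K,m \right)} = - \frac{5}{K}$
$\frac{1}{x{\left(G{\left(f{\left(F,B \right)} \right)},Z \right)}} = \frac{1}{\left(-5\right) \frac{1}{\left(- \frac{1}{2}\right) \sqrt{5 + 2 \cdot \frac{5}{6}}}} = \frac{1}{\left(-5\right) \frac{1}{\left(- \frac{1}{2}\right) \sqrt{5 + \frac{5}{3}}}} = \frac{1}{\left(-5\right) \frac{1}{\left(- \frac{1}{2}\right) \sqrt{\frac{20}{3}}}} = \frac{1}{\left(-5\right) \frac{1}{\left(- \frac{1}{2}\right) \frac{2 \sqrt{15}}{3}}} = \frac{1}{\left(-5\right) \frac{1}{\left(- \frac{1}{3}\right) \sqrt{15}}} = \frac{1}{\left(-5\right) \left(- \frac{\sqrt{15}}{5}\right)} = \frac{1}{\sqrt{15}} = \frac{\sqrt{15}}{15}$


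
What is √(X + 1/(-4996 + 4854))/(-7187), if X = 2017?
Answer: -√40670646/1020554 ≈ -0.0062489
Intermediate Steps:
√(X + 1/(-4996 + 4854))/(-7187) = √(2017 + 1/(-4996 + 4854))/(-7187) = √(2017 + 1/(-142))*(-1/7187) = √(2017 - 1/142)*(-1/7187) = √(286413/142)*(-1/7187) = (√40670646/142)*(-1/7187) = -√40670646/1020554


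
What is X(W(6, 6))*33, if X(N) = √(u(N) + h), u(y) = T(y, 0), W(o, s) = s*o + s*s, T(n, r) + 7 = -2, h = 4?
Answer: 33*I*√5 ≈ 73.79*I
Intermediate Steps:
T(n, r) = -9 (T(n, r) = -7 - 2 = -9)
W(o, s) = s² + o*s (W(o, s) = o*s + s² = s² + o*s)
u(y) = -9
X(N) = I*√5 (X(N) = √(-9 + 4) = √(-5) = I*√5)
X(W(6, 6))*33 = (I*√5)*33 = 33*I*√5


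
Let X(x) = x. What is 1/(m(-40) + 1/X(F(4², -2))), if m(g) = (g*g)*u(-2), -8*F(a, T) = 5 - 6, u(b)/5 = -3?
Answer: -1/23992 ≈ -4.1681e-5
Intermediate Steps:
u(b) = -15 (u(b) = 5*(-3) = -15)
F(a, T) = ⅛ (F(a, T) = -(5 - 6)/8 = -⅛*(-1) = ⅛)
m(g) = -15*g² (m(g) = (g*g)*(-15) = g²*(-15) = -15*g²)
1/(m(-40) + 1/X(F(4², -2))) = 1/(-15*(-40)² + 1/(⅛)) = 1/(-15*1600 + 8) = 1/(-24000 + 8) = 1/(-23992) = -1/23992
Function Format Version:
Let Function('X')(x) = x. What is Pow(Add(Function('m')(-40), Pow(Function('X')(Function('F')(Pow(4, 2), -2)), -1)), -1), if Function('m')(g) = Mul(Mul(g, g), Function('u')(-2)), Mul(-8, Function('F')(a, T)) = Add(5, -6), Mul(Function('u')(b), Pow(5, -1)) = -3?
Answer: Rational(-1, 23992) ≈ -4.1681e-5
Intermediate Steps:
Function('u')(b) = -15 (Function('u')(b) = Mul(5, -3) = -15)
Function('F')(a, T) = Rational(1, 8) (Function('F')(a, T) = Mul(Rational(-1, 8), Add(5, -6)) = Mul(Rational(-1, 8), -1) = Rational(1, 8))
Function('m')(g) = Mul(-15, Pow(g, 2)) (Function('m')(g) = Mul(Mul(g, g), -15) = Mul(Pow(g, 2), -15) = Mul(-15, Pow(g, 2)))
Pow(Add(Function('m')(-40), Pow(Function('X')(Function('F')(Pow(4, 2), -2)), -1)), -1) = Pow(Add(Mul(-15, Pow(-40, 2)), Pow(Rational(1, 8), -1)), -1) = Pow(Add(Mul(-15, 1600), 8), -1) = Pow(Add(-24000, 8), -1) = Pow(-23992, -1) = Rational(-1, 23992)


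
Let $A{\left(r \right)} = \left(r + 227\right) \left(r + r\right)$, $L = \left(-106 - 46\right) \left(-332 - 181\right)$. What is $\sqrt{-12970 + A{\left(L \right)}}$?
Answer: $\sqrt{12195901286} \approx 1.1044 \cdot 10^{5}$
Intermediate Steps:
$L = 77976$ ($L = \left(-152\right) \left(-513\right) = 77976$)
$A{\left(r \right)} = 2 r \left(227 + r\right)$ ($A{\left(r \right)} = \left(227 + r\right) 2 r = 2 r \left(227 + r\right)$)
$\sqrt{-12970 + A{\left(L \right)}} = \sqrt{-12970 + 2 \cdot 77976 \left(227 + 77976\right)} = \sqrt{-12970 + 2 \cdot 77976 \cdot 78203} = \sqrt{-12970 + 12195914256} = \sqrt{12195901286}$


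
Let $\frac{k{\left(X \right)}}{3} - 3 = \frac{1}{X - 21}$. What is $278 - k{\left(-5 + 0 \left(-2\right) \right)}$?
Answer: $\frac{6997}{26} \approx 269.12$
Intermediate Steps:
$k{\left(X \right)} = 9 + \frac{3}{-21 + X}$ ($k{\left(X \right)} = 9 + \frac{3}{X - 21} = 9 + \frac{3}{-21 + X}$)
$278 - k{\left(-5 + 0 \left(-2\right) \right)} = 278 - \frac{3 \left(-62 + 3 \left(-5 + 0 \left(-2\right)\right)\right)}{-21 + \left(-5 + 0 \left(-2\right)\right)} = 278 - \frac{3 \left(-62 + 3 \left(-5 + 0\right)\right)}{-21 + \left(-5 + 0\right)} = 278 - \frac{3 \left(-62 + 3 \left(-5\right)\right)}{-21 - 5} = 278 - \frac{3 \left(-62 - 15\right)}{-26} = 278 - 3 \left(- \frac{1}{26}\right) \left(-77\right) = 278 - \frac{231}{26} = \frac{6997}{26}$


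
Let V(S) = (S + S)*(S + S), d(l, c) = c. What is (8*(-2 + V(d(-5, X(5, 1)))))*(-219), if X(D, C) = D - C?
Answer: -108624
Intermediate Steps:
V(S) = 4*S² (V(S) = (2*S)*(2*S) = 4*S²)
(8*(-2 + V(d(-5, X(5, 1)))))*(-219) = (8*(-2 + 4*(5 - 1*1)²))*(-219) = (8*(-2 + 4*(5 - 1)²))*(-219) = (8*(-2 + 4*4²))*(-219) = (8*(-2 + 4*16))*(-219) = (8*(-2 + 64))*(-219) = (8*62)*(-219) = 496*(-219) = -108624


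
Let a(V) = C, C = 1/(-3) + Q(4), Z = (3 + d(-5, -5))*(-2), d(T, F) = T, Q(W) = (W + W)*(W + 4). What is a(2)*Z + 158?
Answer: 1238/3 ≈ 412.67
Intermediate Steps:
Q(W) = 2*W*(4 + W) (Q(W) = (2*W)*(4 + W) = 2*W*(4 + W))
Z = 4 (Z = (3 - 5)*(-2) = -2*(-2) = 4)
C = 191/3 (C = 1/(-3) + 2*4*(4 + 4) = -1/3 + 2*4*8 = -1/3 + 64 = 191/3 ≈ 63.667)
a(V) = 191/3
a(2)*Z + 158 = (191/3)*4 + 158 = 764/3 + 158 = 1238/3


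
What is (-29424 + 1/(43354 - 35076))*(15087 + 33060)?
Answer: -11727254873037/8278 ≈ -1.4167e+9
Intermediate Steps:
(-29424 + 1/(43354 - 35076))*(15087 + 33060) = (-29424 + 1/8278)*48147 = -243571871/8278*48147 = -11727254873037/8278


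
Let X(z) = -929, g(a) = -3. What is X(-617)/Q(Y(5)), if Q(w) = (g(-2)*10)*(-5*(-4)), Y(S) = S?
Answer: 929/600 ≈ 1.5483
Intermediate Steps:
Q(w) = -600 (Q(w) = (-3*10)*(-5*(-4)) = -30*20 = -600)
X(-617)/Q(Y(5)) = -929/(-600) = -929*(-1/600) = 929/600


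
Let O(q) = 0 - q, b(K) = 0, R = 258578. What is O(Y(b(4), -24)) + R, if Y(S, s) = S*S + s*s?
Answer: 258002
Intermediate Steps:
Y(S, s) = S² + s²
O(q) = -q
O(Y(b(4), -24)) + R = -(0² + (-24)²) + 258578 = -(0 + 576) + 258578 = -1*576 + 258578 = -576 + 258578 = 258002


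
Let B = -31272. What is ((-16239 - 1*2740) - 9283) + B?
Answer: -59534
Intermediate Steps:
((-16239 - 1*2740) - 9283) + B = ((-16239 - 1*2740) - 9283) - 31272 = ((-16239 - 2740) - 9283) - 31272 = (-18979 - 9283) - 31272 = -28262 - 31272 = -59534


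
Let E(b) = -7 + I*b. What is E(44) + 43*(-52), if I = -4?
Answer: -2419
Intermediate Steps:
E(b) = -7 - 4*b
E(44) + 43*(-52) = (-7 - 4*44) + 43*(-52) = (-7 - 176) - 2236 = -183 - 2236 = -2419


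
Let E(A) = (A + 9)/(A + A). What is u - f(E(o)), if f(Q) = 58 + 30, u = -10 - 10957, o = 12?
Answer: -11055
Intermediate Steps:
E(A) = (9 + A)/(2*A) (E(A) = (9 + A)/((2*A)) = (9 + A)*(1/(2*A)) = (9 + A)/(2*A))
u = -10967
f(Q) = 88
u - f(E(o)) = -10967 - 1*88 = -10967 - 88 = -11055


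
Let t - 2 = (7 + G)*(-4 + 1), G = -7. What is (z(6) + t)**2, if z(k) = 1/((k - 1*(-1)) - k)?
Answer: 9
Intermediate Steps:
z(k) = 1 (z(k) = 1/((k + 1) - k) = 1/((1 + k) - k) = 1/1 = 1)
t = 2 (t = 2 + (7 - 7)*(-4 + 1) = 2 + 0*(-3) = 2 + 0 = 2)
(z(6) + t)**2 = (1 + 2)**2 = 3**2 = 9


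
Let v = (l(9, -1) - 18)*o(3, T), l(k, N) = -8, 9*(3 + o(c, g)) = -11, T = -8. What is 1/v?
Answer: 9/988 ≈ 0.0091093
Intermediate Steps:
o(c, g) = -38/9 (o(c, g) = -3 + (⅑)*(-11) = -3 - 11/9 = -38/9)
v = 988/9 (v = (-8 - 18)*(-38/9) = -26*(-38/9) = 988/9 ≈ 109.78)
1/v = 1/(988/9) = 9/988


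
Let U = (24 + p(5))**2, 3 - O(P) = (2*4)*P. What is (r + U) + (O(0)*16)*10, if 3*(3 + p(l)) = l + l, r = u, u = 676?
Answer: 15733/9 ≈ 1748.1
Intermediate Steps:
O(P) = 3 - 8*P (O(P) = 3 - 2*4*P = 3 - 8*P)
r = 676
p(l) = -3 + 2*l/3 (p(l) = -3 + (l + l)/3 = -3 + (2*l)/3 = -3 + 2*l/3)
U = 5329/9 (U = (24 + (-3 + (2/3)*5))**2 = (24 + (-3 + 10/3))**2 = (24 + 1/3)**2 = (73/3)**2 = 5329/9 ≈ 592.11)
(r + U) + (O(0)*16)*10 = (676 + 5329/9) + ((3 - 8*0)*16)*10 = 11413/9 + ((3 + 0)*16)*10 = 11413/9 + (3*16)*10 = 11413/9 + 48*10 = 11413/9 + 480 = 15733/9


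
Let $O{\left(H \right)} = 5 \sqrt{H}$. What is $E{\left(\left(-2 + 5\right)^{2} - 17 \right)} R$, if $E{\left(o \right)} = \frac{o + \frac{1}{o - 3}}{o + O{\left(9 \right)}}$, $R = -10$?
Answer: $\frac{890}{77} \approx 11.558$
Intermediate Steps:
$E{\left(o \right)} = \frac{o + \frac{1}{-3 + o}}{15 + o}$ ($E{\left(o \right)} = \frac{o + \frac{1}{o - 3}}{o + 5 \sqrt{9}} = \frac{o + \frac{1}{-3 + o}}{o + 5 \cdot 3} = \frac{o + \frac{1}{-3 + o}}{o + 15} = \frac{o + \frac{1}{-3 + o}}{15 + o}$)
$E{\left(\left(-2 + 5\right)^{2} - 17 \right)} R = \frac{1 + \left(\left(-2 + 5\right)^{2} - 17\right)^{2} - 3 \left(\left(-2 + 5\right)^{2} - 17\right)}{-45 + \left(\left(-2 + 5\right)^{2} - 17\right)^{2} + 12 \left(\left(-2 + 5\right)^{2} - 17\right)} \left(-10\right) = \frac{1 + \left(3^{2} - 17\right)^{2} - 3 \left(3^{2} - 17\right)}{-45 + \left(3^{2} - 17\right)^{2} + 12 \left(3^{2} - 17\right)} \left(-10\right) = \frac{1 + \left(9 - 17\right)^{2} - 3 \left(9 - 17\right)}{-45 + \left(9 - 17\right)^{2} + 12 \left(9 - 17\right)} \left(-10\right) = \frac{1 + \left(-8\right)^{2} - -24}{-45 + \left(-8\right)^{2} + 12 \left(-8\right)} \left(-10\right) = \frac{1 + 64 + 24}{-45 + 64 - 96} \left(-10\right) = \frac{1}{-77} \cdot 89 \left(-10\right) = \left(- \frac{1}{77}\right) 89 \left(-10\right) = \left(- \frac{89}{77}\right) \left(-10\right) = \frac{890}{77}$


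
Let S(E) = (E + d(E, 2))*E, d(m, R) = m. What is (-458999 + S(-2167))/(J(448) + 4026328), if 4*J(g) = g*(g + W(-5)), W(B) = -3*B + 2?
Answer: 8932779/4078408 ≈ 2.1903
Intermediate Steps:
W(B) = 2 - 3*B
S(E) = 2*E² (S(E) = (E + E)*E = (2*E)*E = 2*E²)
J(g) = g*(17 + g)/4 (J(g) = (g*(g + (2 - 3*(-5))))/4 = (g*(g + (2 + 15)))/4 = (g*(g + 17))/4 = (g*(17 + g))/4 = g*(17 + g)/4)
(-458999 + S(-2167))/(J(448) + 4026328) = (-458999 + 2*(-2167)²)/((¼)*448*(17 + 448) + 4026328) = (-458999 + 2*4695889)/((¼)*448*465 + 4026328) = (-458999 + 9391778)/(52080 + 4026328) = 8932779/4078408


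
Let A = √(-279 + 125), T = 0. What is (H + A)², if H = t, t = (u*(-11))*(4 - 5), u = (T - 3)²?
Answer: (99 + I*√154)² ≈ 9647.0 + 2457.1*I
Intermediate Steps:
A = I*√154 (A = √(-154) = I*√154 ≈ 12.41*I)
u = 9 (u = (0 - 3)² = (-3)² = 9)
t = 99 (t = (9*(-11))*(4 - 5) = -99*(-1) = 99)
H = 99
(H + A)² = (99 + I*√154)²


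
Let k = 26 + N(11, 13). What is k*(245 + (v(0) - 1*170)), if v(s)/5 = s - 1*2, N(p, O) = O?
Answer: 2535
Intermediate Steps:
v(s) = -10 + 5*s (v(s) = 5*(s - 1*2) = 5*(s - 2) = 5*(-2 + s) = -10 + 5*s)
k = 39 (k = 26 + 13 = 39)
k*(245 + (v(0) - 1*170)) = 39*(245 + ((-10 + 5*0) - 1*170)) = 39*(245 + ((-10 + 0) - 170)) = 39*(245 + (-10 - 170)) = 39*(245 - 180) = 39*65 = 2535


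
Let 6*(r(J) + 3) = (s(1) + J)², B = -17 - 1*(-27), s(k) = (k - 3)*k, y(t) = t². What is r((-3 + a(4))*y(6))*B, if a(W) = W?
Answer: 5690/3 ≈ 1896.7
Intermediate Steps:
s(k) = k*(-3 + k) (s(k) = (-3 + k)*k = k*(-3 + k))
B = 10 (B = -17 + 27 = 10)
r(J) = -3 + (-2 + J)²/6 (r(J) = -3 + (1*(-3 + 1) + J)²/6 = -3 + (1*(-2) + J)²/6 = -3 + (-2 + J)²/6)
r((-3 + a(4))*y(6))*B = (-3 + (-2 + (-3 + 4)*6²)²/6)*10 = (-3 + (-2 + 1*36)²/6)*10 = (-3 + (-2 + 36)²/6)*10 = (-3 + (⅙)*34²)*10 = (-3 + (⅙)*1156)*10 = (-3 + 578/3)*10 = (569/3)*10 = 5690/3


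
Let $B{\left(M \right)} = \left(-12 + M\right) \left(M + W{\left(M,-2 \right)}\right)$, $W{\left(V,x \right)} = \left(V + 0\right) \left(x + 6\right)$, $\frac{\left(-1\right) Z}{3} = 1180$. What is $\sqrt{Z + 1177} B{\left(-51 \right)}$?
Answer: $16065 i \sqrt{2363} \approx 7.8093 \cdot 10^{5} i$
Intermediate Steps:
$Z = -3540$ ($Z = \left(-3\right) 1180 = -3540$)
$W{\left(V,x \right)} = V \left(6 + x\right)$
$B{\left(M \right)} = 5 M \left(-12 + M\right)$ ($B{\left(M \right)} = \left(-12 + M\right) \left(M + M \left(6 - 2\right)\right) = \left(-12 + M\right) \left(M + M 4\right) = \left(-12 + M\right) \left(M + 4 M\right) = \left(-12 + M\right) 5 M = 5 M \left(-12 + M\right)$)
$\sqrt{Z + 1177} B{\left(-51 \right)} = \sqrt{-3540 + 1177} \cdot 5 \left(-51\right) \left(-12 - 51\right) = \sqrt{-2363} \cdot 5 \left(-51\right) \left(-63\right) = i \sqrt{2363} \cdot 16065 = 16065 i \sqrt{2363}$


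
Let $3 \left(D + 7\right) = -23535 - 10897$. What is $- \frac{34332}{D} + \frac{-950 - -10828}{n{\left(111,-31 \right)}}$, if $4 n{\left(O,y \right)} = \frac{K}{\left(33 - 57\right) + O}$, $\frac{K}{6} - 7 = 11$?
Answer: $\frac{9870402250}{310077} \approx 31832.0$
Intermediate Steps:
$K = 108$ ($K = 42 + 6 \cdot 11 = 42 + 66 = 108$)
$D = - \frac{34453}{3}$ ($D = -7 + \frac{-23535 - 10897}{3} = -7 + \frac{1}{3} \left(-34432\right) = -7 - \frac{34432}{3} = - \frac{34453}{3} \approx -11484.0$)
$n{\left(O,y \right)} = \frac{27}{-24 + O}$ ($n{\left(O,y \right)} = \frac{108 \frac{1}{\left(33 - 57\right) + O}}{4} = \frac{108 \frac{1}{-24 + O}}{4} = \frac{27}{-24 + O}$)
$- \frac{34332}{D} + \frac{-950 - -10828}{n{\left(111,-31 \right)}} = - \frac{34332}{- \frac{34453}{3}} + \frac{-950 - -10828}{27 \frac{1}{-24 + 111}} = \left(-34332\right) \left(- \frac{3}{34453}\right) + \frac{-950 + 10828}{27 \cdot \frac{1}{87}} = \frac{102996}{34453} + \frac{9878}{27 \cdot \frac{1}{87}} = \frac{102996}{34453} + \frac{9878}{\frac{9}{29}} = \frac{102996}{34453} + 9878 \cdot \frac{29}{9} = \frac{102996}{34453} + \frac{286462}{9} = \frac{9870402250}{310077}$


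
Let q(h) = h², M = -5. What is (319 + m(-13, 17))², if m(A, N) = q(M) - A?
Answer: 127449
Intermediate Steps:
m(A, N) = 25 - A (m(A, N) = (-5)² - A = 25 - A)
(319 + m(-13, 17))² = (319 + (25 - 1*(-13)))² = (319 + (25 + 13))² = (319 + 38)² = 357² = 127449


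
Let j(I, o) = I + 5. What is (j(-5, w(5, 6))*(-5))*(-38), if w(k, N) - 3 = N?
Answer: 0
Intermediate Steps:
w(k, N) = 3 + N
j(I, o) = 5 + I
(j(-5, w(5, 6))*(-5))*(-38) = ((5 - 5)*(-5))*(-38) = (0*(-5))*(-38) = 0*(-38) = 0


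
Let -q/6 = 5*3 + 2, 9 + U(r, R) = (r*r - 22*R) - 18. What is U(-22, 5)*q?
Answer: -35394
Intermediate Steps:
U(r, R) = -27 + r**2 - 22*R (U(r, R) = -9 + ((r*r - 22*R) - 18) = -9 + ((r**2 - 22*R) - 18) = -9 + (-18 + r**2 - 22*R) = -27 + r**2 - 22*R)
q = -102 (q = -6*(5*3 + 2) = -6*(15 + 2) = -6*17 = -102)
U(-22, 5)*q = (-27 + (-22)**2 - 22*5)*(-102) = (-27 + 484 - 110)*(-102) = 347*(-102) = -35394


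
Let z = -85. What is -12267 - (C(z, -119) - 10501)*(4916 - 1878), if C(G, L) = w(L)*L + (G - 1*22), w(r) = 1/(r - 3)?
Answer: 1964924296/61 ≈ 3.2212e+7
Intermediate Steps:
w(r) = 1/(-3 + r)
C(G, L) = -22 + G + L/(-3 + L) (C(G, L) = L/(-3 + L) + (G - 1*22) = L/(-3 + L) + (G - 22) = L/(-3 + L) + (-22 + G) = -22 + G + L/(-3 + L))
-12267 - (C(z, -119) - 10501)*(4916 - 1878) = -12267 - ((-119 + (-22 - 85)*(-3 - 119))/(-3 - 119) - 10501)*(4916 - 1878) = -12267 - ((-119 - 107*(-122))/(-122) - 10501)*3038 = -12267 - (-(-119 + 13054)/122 - 10501)*3038 = -12267 - (-1/122*12935 - 10501)*3038 = -12267 - (-12935/122 - 10501)*3038 = -12267 - (-1294057)*3038/122 = -12267 - 1*(-1965672583/61) = -12267 + 1965672583/61 = 1964924296/61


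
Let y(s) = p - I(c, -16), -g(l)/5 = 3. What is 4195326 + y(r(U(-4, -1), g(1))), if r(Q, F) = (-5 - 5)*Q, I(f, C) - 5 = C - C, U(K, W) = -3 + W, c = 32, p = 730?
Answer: 4196051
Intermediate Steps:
g(l) = -15 (g(l) = -5*3 = -15)
I(f, C) = 5 (I(f, C) = 5 + (C - C) = 5 + 0 = 5)
r(Q, F) = -10*Q
y(s) = 725 (y(s) = 730 - 1*5 = 730 - 5 = 725)
4195326 + y(r(U(-4, -1), g(1))) = 4195326 + 725 = 4196051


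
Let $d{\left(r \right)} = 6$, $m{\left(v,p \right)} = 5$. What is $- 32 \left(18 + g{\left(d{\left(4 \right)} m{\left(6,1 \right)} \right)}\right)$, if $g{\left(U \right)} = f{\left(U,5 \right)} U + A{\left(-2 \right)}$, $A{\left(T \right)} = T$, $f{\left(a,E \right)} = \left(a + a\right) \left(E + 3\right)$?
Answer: $-461312$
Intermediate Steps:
$f{\left(a,E \right)} = 2 a \left(3 + E\right)$
$g{\left(U \right)} = -2 + 16 U^{2}$ ($g{\left(U \right)} = 2 U \left(3 + 5\right) U - 2 = 2 U 8 U - 2 = 16 U U - 2 = 16 U^{2} - 2 = -2 + 16 U^{2}$)
$- 32 \left(18 + g{\left(d{\left(4 \right)} m{\left(6,1 \right)} \right)}\right) = - 32 \left(18 - \left(2 - 16 \left(6 \cdot 5\right)^{2}\right)\right) = - 32 \left(18 - \left(2 - 16 \cdot 30^{2}\right)\right) = - 32 \left(18 + \left(-2 + 16 \cdot 900\right)\right) = - 32 \left(18 + \left(-2 + 14400\right)\right) = - 32 \left(18 + 14398\right) = \left(-32\right) 14416 = -461312$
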